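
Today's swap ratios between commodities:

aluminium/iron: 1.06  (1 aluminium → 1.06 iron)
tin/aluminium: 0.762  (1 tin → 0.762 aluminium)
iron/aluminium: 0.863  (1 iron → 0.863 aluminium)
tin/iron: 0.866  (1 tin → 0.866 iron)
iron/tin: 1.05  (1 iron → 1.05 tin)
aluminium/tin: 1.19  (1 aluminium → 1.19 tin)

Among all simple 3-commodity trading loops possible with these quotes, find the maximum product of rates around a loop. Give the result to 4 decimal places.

aluminium→tin→iron→aluminium: 1.19 × 0.866 × 0.863 = 0.88936
aluminium→iron→tin→aluminium: 1.06 × 1.05 × 0.762 = 0.84811
Maximum is aluminium→tin→iron→aluminium at 0.8894; no arbitrage — every cycle loses value.

0.8894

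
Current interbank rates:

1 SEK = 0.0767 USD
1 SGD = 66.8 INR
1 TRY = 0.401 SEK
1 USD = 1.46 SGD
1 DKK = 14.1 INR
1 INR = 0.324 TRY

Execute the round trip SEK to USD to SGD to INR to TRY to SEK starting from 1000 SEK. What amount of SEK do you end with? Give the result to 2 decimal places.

1000 SEK × 0.0767 = 76.7 USD
76.7 USD × 1.46 = 111.982 SGD
111.982 SGD × 66.8 = 7480.3976 INR
7480.3976 INR × 0.324 = 2423.6488224 TRY
2423.6488224 TRY × 0.401 = 971.8831777824 SEK

971.88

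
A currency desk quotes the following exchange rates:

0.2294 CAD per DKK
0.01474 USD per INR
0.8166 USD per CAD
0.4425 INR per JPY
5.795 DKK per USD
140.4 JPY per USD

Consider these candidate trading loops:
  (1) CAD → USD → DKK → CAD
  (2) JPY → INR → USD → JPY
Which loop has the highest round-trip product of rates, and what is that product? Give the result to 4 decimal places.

(1) 0.8166 × 5.795 × 0.2294 = 1.08557
(2) 0.4425 × 0.01474 × 140.4 = 0.91575
Highest is cycle (1) at 1.0856 (>1, arbitrage).

1.0856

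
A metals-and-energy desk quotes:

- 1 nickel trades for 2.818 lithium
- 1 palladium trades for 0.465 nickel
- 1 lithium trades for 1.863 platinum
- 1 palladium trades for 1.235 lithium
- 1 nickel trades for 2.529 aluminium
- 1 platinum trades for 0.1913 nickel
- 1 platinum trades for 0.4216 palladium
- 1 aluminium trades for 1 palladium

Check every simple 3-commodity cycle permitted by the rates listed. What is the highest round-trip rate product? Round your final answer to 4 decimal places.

1.1760

nickel→aluminium→palladium→nickel: 2.529 × 1 × 0.465 = 1.17599
lithium→platinum→nickel→lithium: 1.863 × 0.1913 × 2.818 = 1.00431
lithium→platinum→palladium→lithium: 1.863 × 0.4216 × 1.235 = 0.97002
Maximum is nickel→aluminium→palladium→nickel at 1.1760; arbitrage exists.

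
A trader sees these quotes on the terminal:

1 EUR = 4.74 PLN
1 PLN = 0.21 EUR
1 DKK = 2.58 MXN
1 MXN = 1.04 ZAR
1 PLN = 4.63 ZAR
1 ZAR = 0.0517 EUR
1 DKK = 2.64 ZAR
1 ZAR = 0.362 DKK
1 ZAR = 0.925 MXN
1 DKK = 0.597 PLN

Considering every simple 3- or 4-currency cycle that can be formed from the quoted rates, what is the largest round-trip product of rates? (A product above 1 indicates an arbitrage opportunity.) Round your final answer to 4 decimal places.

1.1346

EUR→PLN→ZAR→EUR: 4.74 × 4.63 × 0.0517 = 1.13462
ZAR→DKK→PLN→ZAR: 0.362 × 0.597 × 4.63 = 1.00061
MXN→ZAR→DKK→MXN: 1.04 × 0.362 × 2.58 = 0.97132
Maximum is EUR→PLN→ZAR→EUR at 1.1346; arbitrage exists.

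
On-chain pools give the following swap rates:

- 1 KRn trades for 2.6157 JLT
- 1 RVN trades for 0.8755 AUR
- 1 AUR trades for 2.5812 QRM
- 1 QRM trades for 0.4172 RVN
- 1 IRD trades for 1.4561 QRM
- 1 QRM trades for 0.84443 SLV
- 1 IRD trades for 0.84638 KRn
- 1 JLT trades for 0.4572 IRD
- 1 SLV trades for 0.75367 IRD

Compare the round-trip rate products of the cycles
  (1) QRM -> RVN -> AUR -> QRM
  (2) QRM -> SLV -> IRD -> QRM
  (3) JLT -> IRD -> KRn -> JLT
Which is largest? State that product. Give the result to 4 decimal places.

1.0122

(1) 0.4172 × 0.8755 × 2.5812 = 0.94281
(2) 0.84443 × 0.75367 × 1.4561 = 0.92669
(3) 0.4572 × 0.84638 × 2.6157 = 1.01218
Highest is cycle (3) at 1.0122 (>1, arbitrage).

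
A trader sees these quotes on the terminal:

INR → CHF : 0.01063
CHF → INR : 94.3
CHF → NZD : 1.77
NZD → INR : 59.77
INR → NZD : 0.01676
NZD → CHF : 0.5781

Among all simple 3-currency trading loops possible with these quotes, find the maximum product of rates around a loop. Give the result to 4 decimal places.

1.1246

CHF→NZD→INR→CHF: 1.77 × 59.77 × 0.01063 = 1.12458
CHF→INR→NZD→CHF: 94.3 × 0.01676 × 0.5781 = 0.91367
Maximum is CHF→NZD→INR→CHF at 1.1246; arbitrage exists.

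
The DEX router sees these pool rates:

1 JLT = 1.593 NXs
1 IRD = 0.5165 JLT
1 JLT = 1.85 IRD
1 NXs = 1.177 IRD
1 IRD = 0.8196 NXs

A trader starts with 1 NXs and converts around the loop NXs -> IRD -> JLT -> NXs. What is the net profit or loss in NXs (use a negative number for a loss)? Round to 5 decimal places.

1 NXs × 1.177 = 1.177 IRD
1.177 IRD × 0.5165 = 0.6079205 JLT
0.6079205 JLT × 1.593 = 0.9684173565 NXs
Net change: 0.9684173565 − 1 = -0.0315826435 NXs

-0.03158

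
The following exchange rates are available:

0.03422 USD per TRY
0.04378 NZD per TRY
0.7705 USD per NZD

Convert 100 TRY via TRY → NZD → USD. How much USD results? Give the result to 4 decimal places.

100 TRY × 0.04378 = 4.378 NZD
4.378 NZD × 0.7705 = 3.373249 USD

3.3732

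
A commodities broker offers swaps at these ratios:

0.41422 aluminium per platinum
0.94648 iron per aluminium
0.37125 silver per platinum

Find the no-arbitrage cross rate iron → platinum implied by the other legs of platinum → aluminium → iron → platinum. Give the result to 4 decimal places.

2.5507

Known legs of the cycle: 0.41422 × 0.94648 = 0.3920509456
For no arbitrage the full-cycle product must be 1, so the missing rate is 1 / 0.3920509456 ≈ 2.550689.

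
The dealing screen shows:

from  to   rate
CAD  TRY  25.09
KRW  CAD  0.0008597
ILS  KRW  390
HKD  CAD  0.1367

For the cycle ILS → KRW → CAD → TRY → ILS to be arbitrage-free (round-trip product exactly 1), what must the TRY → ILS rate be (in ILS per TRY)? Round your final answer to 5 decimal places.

0.11887

Known legs of the cycle: 390 × 0.0008597 × 25.09 = 8.41225047
For no arbitrage the full-cycle product must be 1, so the missing rate is 1 / 8.41225047 ≈ 0.1188743.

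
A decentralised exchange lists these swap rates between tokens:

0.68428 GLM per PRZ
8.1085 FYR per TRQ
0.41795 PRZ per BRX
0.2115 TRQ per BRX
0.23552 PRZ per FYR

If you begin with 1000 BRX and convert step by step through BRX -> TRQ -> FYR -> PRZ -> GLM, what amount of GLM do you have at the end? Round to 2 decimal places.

1000 BRX × 0.2115 = 211.5 TRQ
211.5 TRQ × 8.1085 = 1714.94775 FYR
1714.94775 FYR × 0.23552 = 403.90449408 PRZ
403.90449408 PRZ × 0.68428 = 276.3837672090624 GLM

276.38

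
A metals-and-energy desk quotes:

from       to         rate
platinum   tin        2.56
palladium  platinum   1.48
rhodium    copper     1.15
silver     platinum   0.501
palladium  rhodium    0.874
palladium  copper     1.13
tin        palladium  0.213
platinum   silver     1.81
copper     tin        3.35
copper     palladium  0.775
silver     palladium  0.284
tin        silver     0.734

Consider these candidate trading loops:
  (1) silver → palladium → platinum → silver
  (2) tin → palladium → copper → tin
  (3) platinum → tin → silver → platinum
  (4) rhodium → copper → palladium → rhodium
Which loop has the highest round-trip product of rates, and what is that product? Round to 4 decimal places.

(1) 0.284 × 1.48 × 1.81 = 0.76078
(2) 0.213 × 1.13 × 3.35 = 0.80631
(3) 2.56 × 0.734 × 0.501 = 0.94140
(4) 1.15 × 0.775 × 0.874 = 0.77895
Highest is cycle (3) at 0.9414 (≤1, no arbitrage).

0.9414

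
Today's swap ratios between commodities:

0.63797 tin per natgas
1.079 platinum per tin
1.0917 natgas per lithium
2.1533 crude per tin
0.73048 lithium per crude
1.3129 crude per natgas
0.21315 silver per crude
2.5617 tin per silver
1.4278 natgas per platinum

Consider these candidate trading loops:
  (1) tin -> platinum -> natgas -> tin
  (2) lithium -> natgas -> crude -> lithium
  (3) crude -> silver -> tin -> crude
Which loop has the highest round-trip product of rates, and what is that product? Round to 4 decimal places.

1.1758

(1) 1.079 × 1.4278 × 0.63797 = 0.98285
(2) 1.0917 × 1.3129 × 0.73048 = 1.04699
(3) 0.21315 × 2.5617 × 2.1533 = 1.17576
Highest is cycle (3) at 1.1758 (>1, arbitrage).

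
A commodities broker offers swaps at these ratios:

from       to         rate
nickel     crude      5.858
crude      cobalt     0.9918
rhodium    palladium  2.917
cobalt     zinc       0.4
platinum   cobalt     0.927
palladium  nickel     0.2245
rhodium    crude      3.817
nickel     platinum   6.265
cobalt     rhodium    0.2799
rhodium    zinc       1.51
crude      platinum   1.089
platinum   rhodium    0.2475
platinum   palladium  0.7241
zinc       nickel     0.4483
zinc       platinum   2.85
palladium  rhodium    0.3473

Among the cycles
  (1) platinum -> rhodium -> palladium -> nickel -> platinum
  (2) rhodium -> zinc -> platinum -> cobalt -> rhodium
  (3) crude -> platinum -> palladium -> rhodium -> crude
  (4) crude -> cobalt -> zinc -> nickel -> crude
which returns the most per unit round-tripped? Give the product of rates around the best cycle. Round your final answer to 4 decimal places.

1.1166

(1) 0.2475 × 2.917 × 0.2245 × 6.265 = 1.01543
(2) 1.51 × 2.85 × 0.927 × 0.2799 = 1.11662
(3) 1.089 × 0.7241 × 0.3473 × 3.817 = 1.04533
(4) 0.9918 × 0.4 × 0.4483 × 5.858 = 1.04184
Highest is cycle (2) at 1.1166 (>1, arbitrage).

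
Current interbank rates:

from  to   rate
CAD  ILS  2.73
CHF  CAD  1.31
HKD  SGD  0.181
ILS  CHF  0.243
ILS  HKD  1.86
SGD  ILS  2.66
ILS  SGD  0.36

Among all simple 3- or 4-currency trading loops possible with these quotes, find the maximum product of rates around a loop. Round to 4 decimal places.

0.8955

HKD→SGD→ILS→HKD: 0.181 × 2.66 × 1.86 = 0.89552
CHF→CAD→ILS→CHF: 1.31 × 2.73 × 0.243 = 0.86904
Maximum is HKD→SGD→ILS→HKD at 0.8955; no arbitrage — every cycle loses value.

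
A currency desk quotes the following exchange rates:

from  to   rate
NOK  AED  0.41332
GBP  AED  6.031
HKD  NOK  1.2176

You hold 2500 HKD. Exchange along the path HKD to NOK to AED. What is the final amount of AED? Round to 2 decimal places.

2500 HKD × 1.2176 = 3044 NOK
3044 NOK × 0.41332 = 1258.14608 AED

1258.15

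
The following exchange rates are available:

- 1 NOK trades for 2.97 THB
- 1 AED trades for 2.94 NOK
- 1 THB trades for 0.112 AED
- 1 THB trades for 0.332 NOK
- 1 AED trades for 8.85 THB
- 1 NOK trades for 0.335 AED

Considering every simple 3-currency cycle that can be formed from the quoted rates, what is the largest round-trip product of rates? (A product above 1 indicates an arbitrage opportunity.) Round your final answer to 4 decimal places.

0.9843

NOK→AED→THB→NOK: 0.335 × 8.85 × 0.332 = 0.98430
NOK→THB→AED→NOK: 2.97 × 0.112 × 2.94 = 0.97796
Maximum is NOK→AED→THB→NOK at 0.9843; no arbitrage — every cycle loses value.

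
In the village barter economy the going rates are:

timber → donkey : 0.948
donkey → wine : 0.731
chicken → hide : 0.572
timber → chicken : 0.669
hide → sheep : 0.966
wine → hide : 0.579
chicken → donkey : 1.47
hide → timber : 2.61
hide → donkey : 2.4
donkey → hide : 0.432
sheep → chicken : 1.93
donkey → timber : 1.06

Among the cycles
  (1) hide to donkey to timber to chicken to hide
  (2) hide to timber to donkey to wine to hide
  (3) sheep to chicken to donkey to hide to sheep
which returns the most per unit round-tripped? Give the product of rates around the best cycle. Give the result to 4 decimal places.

1.1840

(1) 2.4 × 1.06 × 0.669 × 0.572 = 0.97351
(2) 2.61 × 0.948 × 0.731 × 0.579 = 1.04724
(3) 1.93 × 1.47 × 0.432 × 0.966 = 1.18396
Highest is cycle (3) at 1.1840 (>1, arbitrage).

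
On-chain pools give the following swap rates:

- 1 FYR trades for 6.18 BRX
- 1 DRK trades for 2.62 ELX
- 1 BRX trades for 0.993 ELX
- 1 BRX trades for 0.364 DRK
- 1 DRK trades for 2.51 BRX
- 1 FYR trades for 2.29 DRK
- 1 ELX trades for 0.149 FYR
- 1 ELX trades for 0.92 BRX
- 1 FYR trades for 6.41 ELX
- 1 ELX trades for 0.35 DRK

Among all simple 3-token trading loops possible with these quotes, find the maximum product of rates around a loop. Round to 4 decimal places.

0.9144

FYR→BRX→ELX→FYR: 6.18 × 0.993 × 0.149 = 0.91437
DRK→ELX→FYR→DRK: 2.62 × 0.149 × 2.29 = 0.89397
DRK→ELX→BRX→DRK: 2.62 × 0.92 × 0.364 = 0.87739
DRK→BRX→ELX→DRK: 2.51 × 0.993 × 0.35 = 0.87235
Maximum is FYR→BRX→ELX→FYR at 0.9144; no arbitrage — every cycle loses value.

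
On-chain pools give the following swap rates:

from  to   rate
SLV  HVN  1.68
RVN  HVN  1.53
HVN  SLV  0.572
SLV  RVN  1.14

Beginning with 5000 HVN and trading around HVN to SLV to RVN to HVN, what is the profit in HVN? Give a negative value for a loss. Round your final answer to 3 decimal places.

5000 HVN × 0.572 = 2860 SLV
2860 SLV × 1.14 = 3260.4 RVN
3260.4 RVN × 1.53 = 4988.412 HVN
Net change: 4988.412 − 5000 = -11.588 HVN

-11.588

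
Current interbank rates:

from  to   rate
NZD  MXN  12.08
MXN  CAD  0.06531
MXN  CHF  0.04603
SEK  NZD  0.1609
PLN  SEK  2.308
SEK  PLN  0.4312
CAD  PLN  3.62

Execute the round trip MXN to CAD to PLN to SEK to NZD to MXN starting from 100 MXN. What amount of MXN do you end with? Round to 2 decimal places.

106.06

100 MXN × 0.06531 = 6.531 CAD
6.531 CAD × 3.62 = 23.64222 PLN
23.64222 PLN × 2.308 = 54.56624376 SEK
54.56624376 SEK × 0.1609 = 8.779708620984 NZD
8.779708620984 NZD × 12.08 = 106.05888014148672 MXN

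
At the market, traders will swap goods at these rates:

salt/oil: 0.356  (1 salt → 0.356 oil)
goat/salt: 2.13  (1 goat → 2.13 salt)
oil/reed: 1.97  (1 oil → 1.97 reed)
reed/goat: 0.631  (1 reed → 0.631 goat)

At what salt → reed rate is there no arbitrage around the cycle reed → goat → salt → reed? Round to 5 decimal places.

Known legs of the cycle: 0.631 × 2.13 = 1.34403
For no arbitrage the full-cycle product must be 1, so the missing rate is 1 / 1.34403 ≈ 0.7440310.

0.74403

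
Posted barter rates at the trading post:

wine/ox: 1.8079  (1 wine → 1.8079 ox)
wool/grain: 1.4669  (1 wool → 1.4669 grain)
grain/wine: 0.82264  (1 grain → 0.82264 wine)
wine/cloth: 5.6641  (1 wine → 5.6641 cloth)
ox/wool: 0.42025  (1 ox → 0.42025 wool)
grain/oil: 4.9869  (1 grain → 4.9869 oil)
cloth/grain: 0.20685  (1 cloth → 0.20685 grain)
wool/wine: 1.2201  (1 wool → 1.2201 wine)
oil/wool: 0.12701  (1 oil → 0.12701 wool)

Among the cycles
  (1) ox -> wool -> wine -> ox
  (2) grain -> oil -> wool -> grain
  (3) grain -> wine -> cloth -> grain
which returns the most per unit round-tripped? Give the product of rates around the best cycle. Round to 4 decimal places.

(1) 0.42025 × 1.2201 × 1.8079 = 0.92700
(2) 4.9869 × 0.12701 × 1.4669 = 0.92911
(3) 0.82264 × 5.6641 × 0.20685 = 0.96382
Highest is cycle (3) at 0.9638 (≤1, no arbitrage).

0.9638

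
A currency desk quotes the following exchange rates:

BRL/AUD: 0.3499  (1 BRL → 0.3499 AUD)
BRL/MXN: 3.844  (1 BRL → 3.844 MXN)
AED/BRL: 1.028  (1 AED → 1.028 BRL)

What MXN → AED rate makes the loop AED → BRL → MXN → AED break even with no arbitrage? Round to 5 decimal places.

0.25306

Known legs of the cycle: 1.028 × 3.844 = 3.951632
For no arbitrage the full-cycle product must be 1, so the missing rate is 1 / 3.951632 ≈ 0.2530600.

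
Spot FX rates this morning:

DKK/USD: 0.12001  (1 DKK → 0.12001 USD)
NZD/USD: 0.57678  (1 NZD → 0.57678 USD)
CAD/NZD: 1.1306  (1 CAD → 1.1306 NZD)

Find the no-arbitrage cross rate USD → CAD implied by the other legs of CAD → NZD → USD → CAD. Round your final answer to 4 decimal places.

1.5335

Known legs of the cycle: 1.1306 × 0.57678 = 0.652107468
For no arbitrage the full-cycle product must be 1, so the missing rate is 1 / 0.652107468 ≈ 1.533490.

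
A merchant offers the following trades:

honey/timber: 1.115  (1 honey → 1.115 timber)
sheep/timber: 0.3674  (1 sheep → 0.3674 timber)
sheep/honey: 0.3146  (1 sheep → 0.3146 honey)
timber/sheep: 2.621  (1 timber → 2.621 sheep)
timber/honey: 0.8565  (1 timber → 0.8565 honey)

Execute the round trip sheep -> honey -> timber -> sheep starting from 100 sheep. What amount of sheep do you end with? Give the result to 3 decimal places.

91.939

100 sheep × 0.3146 = 31.46 honey
31.46 honey × 1.115 = 35.0779 timber
35.0779 timber × 2.621 = 91.9391759 sheep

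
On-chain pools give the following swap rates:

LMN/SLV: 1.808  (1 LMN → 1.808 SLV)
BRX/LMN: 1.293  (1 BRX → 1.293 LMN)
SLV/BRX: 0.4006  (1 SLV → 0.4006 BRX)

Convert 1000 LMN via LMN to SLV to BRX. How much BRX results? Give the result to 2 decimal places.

724.28

1000 LMN × 1.808 = 1808 SLV
1808 SLV × 0.4006 = 724.2848 BRX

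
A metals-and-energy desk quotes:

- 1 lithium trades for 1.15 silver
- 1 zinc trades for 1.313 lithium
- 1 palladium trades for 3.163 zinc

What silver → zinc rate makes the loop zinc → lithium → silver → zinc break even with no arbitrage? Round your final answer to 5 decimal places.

Known legs of the cycle: 1.313 × 1.15 = 1.50995
For no arbitrage the full-cycle product must be 1, so the missing rate is 1 / 1.50995 ≈ 0.6622736.

0.66227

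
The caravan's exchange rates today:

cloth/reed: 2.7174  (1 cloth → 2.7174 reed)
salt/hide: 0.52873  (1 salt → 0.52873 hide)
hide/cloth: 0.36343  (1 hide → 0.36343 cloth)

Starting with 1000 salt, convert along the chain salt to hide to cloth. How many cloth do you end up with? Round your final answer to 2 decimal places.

1000 salt × 0.52873 = 528.73 hide
528.73 hide × 0.36343 = 192.1563439 cloth

192.16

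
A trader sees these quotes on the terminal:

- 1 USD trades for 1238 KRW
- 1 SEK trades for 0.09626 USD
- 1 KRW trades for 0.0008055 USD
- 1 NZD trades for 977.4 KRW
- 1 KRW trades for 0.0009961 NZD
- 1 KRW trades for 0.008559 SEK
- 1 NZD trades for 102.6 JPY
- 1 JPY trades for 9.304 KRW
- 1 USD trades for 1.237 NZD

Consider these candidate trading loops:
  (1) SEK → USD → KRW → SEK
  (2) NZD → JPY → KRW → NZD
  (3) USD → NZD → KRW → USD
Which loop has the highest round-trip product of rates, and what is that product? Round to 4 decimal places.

1.0200

(1) 0.09626 × 1238 × 0.008559 = 1.01998
(2) 102.6 × 9.304 × 0.0009961 = 0.95087
(3) 1.237 × 977.4 × 0.0008055 = 0.97388
Highest is cycle (1) at 1.0200 (>1, arbitrage).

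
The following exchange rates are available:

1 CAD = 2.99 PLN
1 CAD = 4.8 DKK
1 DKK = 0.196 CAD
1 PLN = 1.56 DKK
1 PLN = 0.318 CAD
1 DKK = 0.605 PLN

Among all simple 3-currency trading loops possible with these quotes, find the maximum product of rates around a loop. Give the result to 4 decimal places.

0.9235

CAD→DKK→PLN→CAD: 4.8 × 0.605 × 0.318 = 0.92347
CAD→PLN→DKK→CAD: 2.99 × 1.56 × 0.196 = 0.91422
Maximum is CAD→DKK→PLN→CAD at 0.9235; no arbitrage — every cycle loses value.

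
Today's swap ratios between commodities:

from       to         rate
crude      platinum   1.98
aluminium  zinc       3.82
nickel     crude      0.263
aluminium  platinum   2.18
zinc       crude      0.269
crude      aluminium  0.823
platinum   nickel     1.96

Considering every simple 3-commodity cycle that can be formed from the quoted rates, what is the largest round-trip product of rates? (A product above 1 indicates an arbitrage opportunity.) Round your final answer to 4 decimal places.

1.0207

platinum→nickel→crude→platinum: 1.96 × 0.263 × 1.98 = 1.02065
zinc→crude→aluminium→zinc: 0.269 × 0.823 × 3.82 = 0.84570
Maximum is platinum→nickel→crude→platinum at 1.0207; arbitrage exists.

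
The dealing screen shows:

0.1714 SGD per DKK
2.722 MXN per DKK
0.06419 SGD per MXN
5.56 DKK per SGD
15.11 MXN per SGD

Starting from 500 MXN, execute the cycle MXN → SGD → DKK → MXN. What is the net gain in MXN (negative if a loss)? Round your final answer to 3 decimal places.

-14.264

500 MXN × 0.06419 = 32.095 SGD
32.095 SGD × 5.56 = 178.4482 DKK
178.4482 DKK × 2.722 = 485.7360004 MXN
Net change: 485.7360004 − 500 = -14.2639996 MXN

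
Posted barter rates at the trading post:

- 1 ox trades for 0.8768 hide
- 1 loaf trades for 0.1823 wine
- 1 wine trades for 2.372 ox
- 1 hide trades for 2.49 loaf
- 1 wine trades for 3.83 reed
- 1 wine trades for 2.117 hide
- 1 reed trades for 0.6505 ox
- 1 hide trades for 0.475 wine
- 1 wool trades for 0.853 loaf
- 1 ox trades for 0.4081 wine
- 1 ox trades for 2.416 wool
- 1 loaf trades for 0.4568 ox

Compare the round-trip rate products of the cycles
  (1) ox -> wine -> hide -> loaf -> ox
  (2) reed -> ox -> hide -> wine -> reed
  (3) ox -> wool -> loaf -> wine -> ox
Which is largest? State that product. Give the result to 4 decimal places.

(1) 0.4081 × 2.117 × 2.49 × 0.4568 = 0.98268
(2) 0.6505 × 0.8768 × 0.475 × 3.83 = 1.03762
(3) 2.416 × 0.853 × 0.1823 × 2.372 = 0.89114
Highest is cycle (2) at 1.0376 (>1, arbitrage).

1.0376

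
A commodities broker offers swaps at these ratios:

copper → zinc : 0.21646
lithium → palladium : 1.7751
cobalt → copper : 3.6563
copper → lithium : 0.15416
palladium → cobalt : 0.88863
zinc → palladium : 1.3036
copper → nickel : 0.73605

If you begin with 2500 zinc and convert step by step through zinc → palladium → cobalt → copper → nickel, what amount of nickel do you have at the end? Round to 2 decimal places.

2500 zinc × 1.3036 = 3259 palladium
3259 palladium × 0.88863 = 2896.04517 cobalt
2896.04517 cobalt × 3.6563 = 10588.809955071 copper
10588.809955071 copper × 0.73605 = 7793.89356743000955 nickel

7793.89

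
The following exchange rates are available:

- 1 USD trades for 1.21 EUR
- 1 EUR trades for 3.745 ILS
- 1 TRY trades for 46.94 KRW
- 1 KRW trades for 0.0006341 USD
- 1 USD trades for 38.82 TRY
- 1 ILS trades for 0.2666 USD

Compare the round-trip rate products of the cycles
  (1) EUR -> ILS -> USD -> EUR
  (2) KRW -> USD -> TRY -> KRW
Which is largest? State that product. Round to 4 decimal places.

(1) 3.745 × 0.2666 × 1.21 = 1.20808
(2) 0.0006341 × 38.82 × 46.94 = 1.15546
Highest is cycle (1) at 1.2081 (>1, arbitrage).

1.2081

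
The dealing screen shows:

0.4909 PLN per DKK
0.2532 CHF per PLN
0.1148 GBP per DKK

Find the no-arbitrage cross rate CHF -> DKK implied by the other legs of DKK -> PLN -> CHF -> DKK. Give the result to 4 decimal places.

8.0453

Known legs of the cycle: 0.4909 × 0.2532 = 0.12429588
For no arbitrage the full-cycle product must be 1, so the missing rate is 1 / 0.12429588 ≈ 8.045319.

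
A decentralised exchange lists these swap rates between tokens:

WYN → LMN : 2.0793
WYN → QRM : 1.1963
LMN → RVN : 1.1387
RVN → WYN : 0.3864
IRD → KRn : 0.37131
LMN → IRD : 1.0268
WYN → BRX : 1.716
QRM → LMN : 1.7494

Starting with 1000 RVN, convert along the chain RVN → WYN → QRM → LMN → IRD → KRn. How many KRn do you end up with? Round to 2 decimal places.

1000 RVN × 0.3864 = 386.4 WYN
386.4 WYN × 1.1963 = 462.25032 QRM
462.25032 QRM × 1.7494 = 808.660709808 LMN
808.660709808 LMN × 1.0268 = 830.3328168308544 IRD
830.3328168308544 IRD × 0.37131 = 308.310878217464547264 KRn

308.31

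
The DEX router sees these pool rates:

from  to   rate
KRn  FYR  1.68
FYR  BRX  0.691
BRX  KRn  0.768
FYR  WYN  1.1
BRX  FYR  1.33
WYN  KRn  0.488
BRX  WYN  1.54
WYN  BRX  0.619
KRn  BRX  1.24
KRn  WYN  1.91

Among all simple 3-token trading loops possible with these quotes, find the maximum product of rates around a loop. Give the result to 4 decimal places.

BRX→WYN→KRn→BRX: 1.54 × 0.488 × 1.24 = 0.93188
BRX→KRn→WYN→BRX: 0.768 × 1.91 × 0.619 = 0.90800
BRX→FYR→WYN→BRX: 1.33 × 1.1 × 0.619 = 0.90560
KRn→FYR→WYN→KRn: 1.68 × 1.1 × 0.488 = 0.90182
BRX→KRn→FYR→BRX: 0.768 × 1.68 × 0.691 = 0.89156
Maximum is BRX→WYN→KRn→BRX at 0.9319; no arbitrage — every cycle loses value.

0.9319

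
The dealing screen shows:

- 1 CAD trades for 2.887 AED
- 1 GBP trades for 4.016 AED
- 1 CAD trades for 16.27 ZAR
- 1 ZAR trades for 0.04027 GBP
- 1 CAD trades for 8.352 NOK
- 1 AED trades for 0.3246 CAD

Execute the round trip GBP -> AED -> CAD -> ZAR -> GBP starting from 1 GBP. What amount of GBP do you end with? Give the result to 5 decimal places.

1 GBP × 4.016 = 4.016 AED
4.016 AED × 0.3246 = 1.3035936 CAD
1.3035936 CAD × 16.27 = 21.209467872 ZAR
21.209467872 ZAR × 0.04027 = 0.85410527120544 GBP

0.85411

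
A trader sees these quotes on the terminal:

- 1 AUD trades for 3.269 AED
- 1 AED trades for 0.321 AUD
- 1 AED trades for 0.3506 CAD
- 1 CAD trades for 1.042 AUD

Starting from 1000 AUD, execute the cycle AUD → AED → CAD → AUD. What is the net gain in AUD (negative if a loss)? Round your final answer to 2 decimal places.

1000 AUD × 3.269 = 3269 AED
3269 AED × 0.3506 = 1146.1114 CAD
1146.1114 CAD × 1.042 = 1194.2480788 AUD
Net change: 1194.2480788 − 1000 = 194.2480788 AUD

194.25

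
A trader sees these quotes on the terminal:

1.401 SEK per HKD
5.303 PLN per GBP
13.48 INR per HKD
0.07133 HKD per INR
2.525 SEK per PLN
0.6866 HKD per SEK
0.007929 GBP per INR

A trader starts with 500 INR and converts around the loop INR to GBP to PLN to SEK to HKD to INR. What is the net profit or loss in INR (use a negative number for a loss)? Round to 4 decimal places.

-8.6792

500 INR × 0.007929 = 3.9645 GBP
3.9645 GBP × 5.303 = 21.0237435 PLN
21.0237435 PLN × 2.525 = 53.0849523375 SEK
53.0849523375 SEK × 0.6866 = 36.4481282749275 HKD
36.4481282749275 HKD × 13.48 = 491.3207691460227 INR
Net change: 491.3207691460227 − 500 = -8.6792308539773 INR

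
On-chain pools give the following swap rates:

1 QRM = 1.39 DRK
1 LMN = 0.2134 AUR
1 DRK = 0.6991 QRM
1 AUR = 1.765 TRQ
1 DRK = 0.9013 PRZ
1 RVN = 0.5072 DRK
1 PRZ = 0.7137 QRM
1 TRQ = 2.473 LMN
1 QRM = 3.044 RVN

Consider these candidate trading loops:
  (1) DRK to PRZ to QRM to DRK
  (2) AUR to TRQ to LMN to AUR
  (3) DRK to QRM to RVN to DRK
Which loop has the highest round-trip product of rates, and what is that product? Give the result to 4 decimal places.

1.0794

(1) 0.9013 × 0.7137 × 1.39 = 0.89413
(2) 1.765 × 2.473 × 0.2134 = 0.93146
(3) 0.6991 × 3.044 × 0.5072 = 1.07935
Highest is cycle (3) at 1.0794 (>1, arbitrage).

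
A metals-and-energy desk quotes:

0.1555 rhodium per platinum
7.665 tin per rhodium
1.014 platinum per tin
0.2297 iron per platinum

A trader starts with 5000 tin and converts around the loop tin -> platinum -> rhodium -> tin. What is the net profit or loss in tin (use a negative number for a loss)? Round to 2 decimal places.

1042.97

5000 tin × 1.014 = 5070 platinum
5070 platinum × 0.1555 = 788.385 rhodium
788.385 rhodium × 7.665 = 6042.971025 tin
Net change: 6042.971025 − 5000 = 1042.971025 tin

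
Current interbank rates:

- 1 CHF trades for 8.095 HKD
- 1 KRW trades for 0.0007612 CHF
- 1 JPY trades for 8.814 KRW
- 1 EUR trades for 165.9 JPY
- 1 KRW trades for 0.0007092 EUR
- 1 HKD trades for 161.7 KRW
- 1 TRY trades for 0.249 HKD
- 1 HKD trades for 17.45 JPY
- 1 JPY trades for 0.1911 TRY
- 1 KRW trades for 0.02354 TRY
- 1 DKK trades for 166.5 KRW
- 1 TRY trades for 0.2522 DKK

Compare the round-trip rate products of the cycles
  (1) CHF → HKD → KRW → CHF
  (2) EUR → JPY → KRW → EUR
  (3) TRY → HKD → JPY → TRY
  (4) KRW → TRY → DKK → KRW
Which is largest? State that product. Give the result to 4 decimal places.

1.0370

(1) 8.095 × 161.7 × 0.0007612 = 0.99638
(2) 165.9 × 8.814 × 0.0007092 = 1.03702
(3) 0.249 × 17.45 × 0.1911 = 0.83034
(4) 0.02354 × 0.2522 × 166.5 = 0.98848
Highest is cycle (2) at 1.0370 (>1, arbitrage).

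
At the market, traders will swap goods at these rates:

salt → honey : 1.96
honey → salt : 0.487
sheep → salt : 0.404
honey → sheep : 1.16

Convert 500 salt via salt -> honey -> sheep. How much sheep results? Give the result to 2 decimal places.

1136.80

500 salt × 1.96 = 980 honey
980 honey × 1.16 = 1136.8 sheep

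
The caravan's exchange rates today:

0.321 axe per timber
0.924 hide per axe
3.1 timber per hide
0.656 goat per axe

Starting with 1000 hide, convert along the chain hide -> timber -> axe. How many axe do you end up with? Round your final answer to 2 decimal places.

995.10

1000 hide × 3.1 = 3100 timber
3100 timber × 0.321 = 995.1 axe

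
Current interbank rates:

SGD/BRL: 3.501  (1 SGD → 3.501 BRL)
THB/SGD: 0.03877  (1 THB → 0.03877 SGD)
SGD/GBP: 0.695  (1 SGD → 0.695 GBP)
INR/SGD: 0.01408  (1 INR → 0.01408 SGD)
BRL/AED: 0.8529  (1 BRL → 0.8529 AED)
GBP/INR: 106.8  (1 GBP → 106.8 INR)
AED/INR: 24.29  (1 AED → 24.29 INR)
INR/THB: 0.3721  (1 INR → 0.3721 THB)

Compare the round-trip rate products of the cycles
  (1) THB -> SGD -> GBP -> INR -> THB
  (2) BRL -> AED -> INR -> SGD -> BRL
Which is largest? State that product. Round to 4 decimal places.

1.0708

(1) 0.03877 × 0.695 × 106.8 × 0.3721 = 1.07081
(2) 0.8529 × 24.29 × 0.01408 × 3.501 = 1.02122
Highest is cycle (1) at 1.0708 (>1, arbitrage).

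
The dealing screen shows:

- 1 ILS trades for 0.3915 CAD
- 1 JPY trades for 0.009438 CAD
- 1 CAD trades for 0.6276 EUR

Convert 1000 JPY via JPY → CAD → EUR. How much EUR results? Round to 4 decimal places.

5.9233

1000 JPY × 0.009438 = 9.438 CAD
9.438 CAD × 0.6276 = 5.9232888 EUR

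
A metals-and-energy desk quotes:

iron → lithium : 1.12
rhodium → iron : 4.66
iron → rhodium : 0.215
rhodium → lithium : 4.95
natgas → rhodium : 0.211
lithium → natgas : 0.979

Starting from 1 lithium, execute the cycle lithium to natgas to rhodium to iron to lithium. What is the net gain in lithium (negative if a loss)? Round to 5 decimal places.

1 lithium × 0.979 = 0.979 natgas
0.979 natgas × 0.211 = 0.206569 rhodium
0.206569 rhodium × 4.66 = 0.96261154 iron
0.96261154 iron × 1.12 = 1.0781249248 lithium
Net change: 1.0781249248 − 1 = 0.0781249248 lithium

0.07812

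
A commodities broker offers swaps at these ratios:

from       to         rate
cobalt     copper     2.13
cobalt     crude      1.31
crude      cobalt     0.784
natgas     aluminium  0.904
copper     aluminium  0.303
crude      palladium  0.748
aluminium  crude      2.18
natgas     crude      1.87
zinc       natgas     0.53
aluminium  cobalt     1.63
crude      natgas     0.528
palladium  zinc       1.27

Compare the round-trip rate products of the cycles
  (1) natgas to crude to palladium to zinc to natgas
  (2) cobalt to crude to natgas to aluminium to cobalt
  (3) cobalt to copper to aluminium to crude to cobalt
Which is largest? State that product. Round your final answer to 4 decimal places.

(1) 1.87 × 0.748 × 1.27 × 0.53 = 0.94151
(2) 1.31 × 0.528 × 0.904 × 1.63 = 1.01920
(3) 2.13 × 0.303 × 2.18 × 0.784 = 1.10305
Highest is cycle (3) at 1.1030 (>1, arbitrage).

1.1030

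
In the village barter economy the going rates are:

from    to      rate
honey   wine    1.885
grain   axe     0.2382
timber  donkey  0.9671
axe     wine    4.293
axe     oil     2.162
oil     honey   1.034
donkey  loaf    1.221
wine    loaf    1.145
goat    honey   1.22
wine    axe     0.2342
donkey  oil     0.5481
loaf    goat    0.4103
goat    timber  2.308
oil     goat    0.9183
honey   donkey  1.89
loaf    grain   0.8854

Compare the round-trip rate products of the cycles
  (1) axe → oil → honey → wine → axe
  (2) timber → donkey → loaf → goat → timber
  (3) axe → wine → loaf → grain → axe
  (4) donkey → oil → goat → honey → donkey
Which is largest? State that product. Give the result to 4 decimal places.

(1) 2.162 × 1.034 × 1.885 × 0.2342 = 0.98690
(2) 0.9671 × 1.221 × 0.4103 × 2.308 = 1.11821
(3) 4.293 × 1.145 × 0.8854 × 0.2382 = 1.03669
(4) 0.5481 × 0.9183 × 1.22 × 1.89 = 1.16056
Highest is cycle (4) at 1.1606 (>1, arbitrage).

1.1606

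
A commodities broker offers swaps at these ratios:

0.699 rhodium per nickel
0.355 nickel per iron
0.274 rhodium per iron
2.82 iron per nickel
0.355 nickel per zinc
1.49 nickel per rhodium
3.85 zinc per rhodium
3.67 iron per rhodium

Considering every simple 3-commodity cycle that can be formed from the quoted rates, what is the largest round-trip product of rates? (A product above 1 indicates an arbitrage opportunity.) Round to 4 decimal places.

1.1513

iron→rhodium→nickel→iron: 0.274 × 1.49 × 2.82 = 1.15129
zinc→nickel→rhodium→zinc: 0.355 × 0.699 × 3.85 = 0.95536
iron→nickel→rhodium→iron: 0.355 × 0.699 × 3.67 = 0.91069
Maximum is iron→rhodium→nickel→iron at 1.1513; arbitrage exists.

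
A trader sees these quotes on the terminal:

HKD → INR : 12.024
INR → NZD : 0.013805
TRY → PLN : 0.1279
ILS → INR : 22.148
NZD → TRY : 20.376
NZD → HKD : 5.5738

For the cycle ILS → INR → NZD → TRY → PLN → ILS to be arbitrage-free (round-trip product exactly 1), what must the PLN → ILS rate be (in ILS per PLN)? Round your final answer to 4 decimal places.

Known legs of the cycle: 22.148 × 0.013805 × 20.376 × 0.1279 = 0.796820322923856
For no arbitrage the full-cycle product must be 1, so the missing rate is 1 / 0.796820322923856 ≈ 1.254988.

1.2550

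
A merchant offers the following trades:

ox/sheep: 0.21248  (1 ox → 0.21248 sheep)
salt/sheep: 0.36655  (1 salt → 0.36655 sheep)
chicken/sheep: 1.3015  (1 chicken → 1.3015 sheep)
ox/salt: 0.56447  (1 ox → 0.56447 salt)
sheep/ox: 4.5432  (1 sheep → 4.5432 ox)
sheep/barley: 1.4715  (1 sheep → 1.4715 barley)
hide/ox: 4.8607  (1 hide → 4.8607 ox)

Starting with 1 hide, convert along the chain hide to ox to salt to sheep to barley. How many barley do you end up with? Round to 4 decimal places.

1.4799

1 hide × 4.8607 = 4.8607 ox
4.8607 ox × 0.56447 = 2.743719329 salt
2.743719329 salt × 0.36655 = 1.00571032004495 sheep
1.00571032004495 sheep × 1.4715 = 1.479902735946143925 barley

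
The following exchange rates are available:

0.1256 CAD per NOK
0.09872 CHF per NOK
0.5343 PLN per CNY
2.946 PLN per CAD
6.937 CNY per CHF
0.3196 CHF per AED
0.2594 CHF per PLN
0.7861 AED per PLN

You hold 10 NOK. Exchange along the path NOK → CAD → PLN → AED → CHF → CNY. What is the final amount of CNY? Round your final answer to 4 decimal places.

6.4488

10 NOK × 0.1256 = 1.256 CAD
1.256 CAD × 2.946 = 3.700176 PLN
3.700176 PLN × 0.7861 = 2.9087083536 AED
2.9087083536 AED × 0.3196 = 0.92962318981056 CHF
0.92962318981056 CHF × 6.937 = 6.44879606771585472 CNY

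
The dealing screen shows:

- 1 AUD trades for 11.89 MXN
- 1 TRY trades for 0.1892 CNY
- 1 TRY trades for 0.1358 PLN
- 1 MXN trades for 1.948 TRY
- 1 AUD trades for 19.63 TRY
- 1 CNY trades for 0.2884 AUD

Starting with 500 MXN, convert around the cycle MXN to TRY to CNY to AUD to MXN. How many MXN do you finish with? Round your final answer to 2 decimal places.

500 MXN × 1.948 = 974 TRY
974 TRY × 0.1892 = 184.2808 CNY
184.2808 CNY × 0.2884 = 53.14658272 AUD
53.14658272 AUD × 11.89 = 631.9128685408 MXN

631.91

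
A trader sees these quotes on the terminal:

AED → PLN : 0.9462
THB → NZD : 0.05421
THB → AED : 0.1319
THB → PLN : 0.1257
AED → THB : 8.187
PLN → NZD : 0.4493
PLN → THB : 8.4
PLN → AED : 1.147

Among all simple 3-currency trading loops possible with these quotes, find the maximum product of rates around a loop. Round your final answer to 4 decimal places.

THB→PLN→AED→THB: 0.1257 × 1.147 × 8.187 = 1.18038
THB→AED→PLN→THB: 0.1319 × 0.9462 × 8.4 = 1.04835
Maximum is THB→PLN→AED→THB at 1.1804; arbitrage exists.

1.1804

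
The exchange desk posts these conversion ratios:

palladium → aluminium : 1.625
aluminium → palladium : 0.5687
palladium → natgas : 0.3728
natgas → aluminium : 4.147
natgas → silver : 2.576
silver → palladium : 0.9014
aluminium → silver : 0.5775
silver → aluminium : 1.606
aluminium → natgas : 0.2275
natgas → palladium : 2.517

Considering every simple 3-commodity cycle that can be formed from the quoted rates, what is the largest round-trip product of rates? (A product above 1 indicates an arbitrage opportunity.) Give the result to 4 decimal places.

aluminium→natgas→silver→aluminium: 0.2275 × 2.576 × 1.606 = 0.94118
aluminium→natgas→palladium→aluminium: 0.2275 × 2.517 × 1.625 = 0.93050
aluminium→palladium→natgas→aluminium: 0.5687 × 0.3728 × 4.147 = 0.87921
palladium→natgas→silver→palladium: 0.3728 × 2.576 × 0.9014 = 0.86564
aluminium→silver→palladium→aluminium: 0.5775 × 0.9014 × 1.625 = 0.84591
Maximum is aluminium→natgas→silver→aluminium at 0.9412; no arbitrage — every cycle loses value.

0.9412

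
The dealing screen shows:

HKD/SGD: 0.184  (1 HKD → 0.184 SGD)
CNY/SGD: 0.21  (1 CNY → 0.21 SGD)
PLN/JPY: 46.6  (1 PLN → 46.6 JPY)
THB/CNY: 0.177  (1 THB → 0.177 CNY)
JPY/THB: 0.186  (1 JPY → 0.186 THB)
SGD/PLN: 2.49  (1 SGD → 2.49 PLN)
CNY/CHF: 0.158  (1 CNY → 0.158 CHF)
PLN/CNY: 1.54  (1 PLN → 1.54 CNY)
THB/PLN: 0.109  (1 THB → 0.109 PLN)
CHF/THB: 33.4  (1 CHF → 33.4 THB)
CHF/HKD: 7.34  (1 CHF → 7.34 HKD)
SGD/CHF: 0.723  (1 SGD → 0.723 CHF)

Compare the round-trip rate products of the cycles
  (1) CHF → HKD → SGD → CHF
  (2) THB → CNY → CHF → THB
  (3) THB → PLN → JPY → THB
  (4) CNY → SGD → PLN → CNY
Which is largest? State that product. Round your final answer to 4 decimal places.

0.9765

(1) 7.34 × 0.184 × 0.723 = 0.97645
(2) 0.177 × 0.158 × 33.4 = 0.93406
(3) 0.109 × 46.6 × 0.186 = 0.94477
(4) 0.21 × 2.49 × 1.54 = 0.80527
Highest is cycle (1) at 0.9765 (≤1, no arbitrage).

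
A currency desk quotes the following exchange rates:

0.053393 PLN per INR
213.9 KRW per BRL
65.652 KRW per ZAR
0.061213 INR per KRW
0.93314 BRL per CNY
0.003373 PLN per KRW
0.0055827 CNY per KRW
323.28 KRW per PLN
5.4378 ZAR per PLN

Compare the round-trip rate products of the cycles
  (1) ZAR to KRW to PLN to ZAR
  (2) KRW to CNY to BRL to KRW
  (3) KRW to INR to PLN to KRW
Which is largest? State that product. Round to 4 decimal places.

(1) 65.652 × 0.003373 × 5.4378 = 1.20417
(2) 0.0055827 × 0.93314 × 213.9 = 1.11430
(3) 0.061213 × 0.053393 × 323.28 = 1.05659
Highest is cycle (1) at 1.2042 (>1, arbitrage).

1.2042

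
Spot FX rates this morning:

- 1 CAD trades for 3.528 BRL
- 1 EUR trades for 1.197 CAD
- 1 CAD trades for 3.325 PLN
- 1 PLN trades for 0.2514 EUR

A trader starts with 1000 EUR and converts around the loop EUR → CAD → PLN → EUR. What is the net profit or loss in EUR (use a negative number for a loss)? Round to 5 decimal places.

0.57829

1000 EUR × 1.197 = 1197 CAD
1197 CAD × 3.325 = 3980.025 PLN
3980.025 PLN × 0.2514 = 1000.578285 EUR
Net change: 1000.578285 − 1000 = 0.578285 EUR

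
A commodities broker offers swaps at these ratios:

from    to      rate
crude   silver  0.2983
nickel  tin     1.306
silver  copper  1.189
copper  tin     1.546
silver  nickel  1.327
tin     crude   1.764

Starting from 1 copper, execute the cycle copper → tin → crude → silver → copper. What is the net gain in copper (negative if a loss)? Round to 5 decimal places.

1 copper × 1.546 = 1.546 tin
1.546 tin × 1.764 = 2.727144 crude
2.727144 crude × 0.2983 = 0.8135070552 silver
0.8135070552 silver × 1.189 = 0.9672598886328 copper
Net change: 0.9672598886328 − 1 = -0.0327401113672 copper

-0.03274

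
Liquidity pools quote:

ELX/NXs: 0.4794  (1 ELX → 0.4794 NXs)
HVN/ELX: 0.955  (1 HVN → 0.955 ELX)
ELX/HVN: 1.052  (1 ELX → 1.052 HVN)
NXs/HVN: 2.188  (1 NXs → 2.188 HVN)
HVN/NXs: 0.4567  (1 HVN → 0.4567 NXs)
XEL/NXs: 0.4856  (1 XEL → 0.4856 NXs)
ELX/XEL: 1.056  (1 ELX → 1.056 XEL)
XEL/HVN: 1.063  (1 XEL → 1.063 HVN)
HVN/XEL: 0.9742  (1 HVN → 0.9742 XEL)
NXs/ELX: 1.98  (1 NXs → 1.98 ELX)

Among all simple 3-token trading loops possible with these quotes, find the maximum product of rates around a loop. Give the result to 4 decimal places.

1.0720

XEL→HVN→ELX→XEL: 1.063 × 0.955 × 1.056 = 1.07201
NXs→HVN→XEL→NXs: 2.188 × 0.9742 × 0.4856 = 1.03508
NXs→ELX→XEL→NXs: 1.98 × 1.056 × 0.4856 = 1.01533
NXs→HVN→ELX→NXs: 2.188 × 0.955 × 0.4794 = 1.00173
NXs→ELX→HVN→NXs: 1.98 × 1.052 × 0.4567 = 0.95129
Maximum is XEL→HVN→ELX→XEL at 1.0720; arbitrage exists.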